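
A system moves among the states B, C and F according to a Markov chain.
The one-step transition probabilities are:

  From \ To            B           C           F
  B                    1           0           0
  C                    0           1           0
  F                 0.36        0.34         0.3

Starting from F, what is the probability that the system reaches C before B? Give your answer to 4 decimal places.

0.4857

Let h(s) be the probability of absorption at C starting from transient state s. Then h(C) = 1 and h(B) = 0. By first-step analysis:
h(F) = 0.36·0 + 0.34·1 + 0.3·h(F)
Solving: h(F) = 0.4857.
Starting from F, the probability is 0.4857.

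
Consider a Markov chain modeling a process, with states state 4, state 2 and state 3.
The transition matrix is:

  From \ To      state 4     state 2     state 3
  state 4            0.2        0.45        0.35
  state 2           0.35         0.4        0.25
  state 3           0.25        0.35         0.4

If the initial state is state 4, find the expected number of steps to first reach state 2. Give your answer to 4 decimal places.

Let t(s) be the expected number of steps to first reach state 2 from state s, with t(state 2) = 0. Conditioning on the first step:
t(state 4) = 1 + 0.2·t(state 4) + 0.35·t(state 3)
t(state 3) = 1 + 0.25·t(state 4) + 0.4·t(state 3)
Solving: t(state 4) = 2.4204, t(state 3) = 2.6752.
Expected steps from state 4 to state 2: 2.4204.

2.4204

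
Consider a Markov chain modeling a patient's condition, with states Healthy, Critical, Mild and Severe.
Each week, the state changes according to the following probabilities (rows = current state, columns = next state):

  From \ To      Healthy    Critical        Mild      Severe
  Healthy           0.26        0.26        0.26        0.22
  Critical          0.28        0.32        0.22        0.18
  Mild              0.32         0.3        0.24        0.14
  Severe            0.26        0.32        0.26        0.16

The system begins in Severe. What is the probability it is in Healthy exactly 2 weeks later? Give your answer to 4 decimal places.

Propagate the distribution vector 2 weeks from Severe.
After 0 weeks: (0.0000, 0.0000, 0.0000, 1.0000)
After 1 week: (0.2600, 0.3200, 0.2600, 0.1600)
After 2 weeks: (0.2820, 0.2992, 0.2420, 0.1768)
P(in Healthy after 2 weeks) = 0.2820

0.2820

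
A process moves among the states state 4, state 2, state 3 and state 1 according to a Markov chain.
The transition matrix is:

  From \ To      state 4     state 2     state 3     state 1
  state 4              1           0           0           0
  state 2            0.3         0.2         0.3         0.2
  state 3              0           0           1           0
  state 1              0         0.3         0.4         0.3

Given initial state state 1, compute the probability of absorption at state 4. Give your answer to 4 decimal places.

0.1800

Let h(s) be the probability of absorption at state 4 starting from transient state s. Then h(state 4) = 1 and h(state 3) = 0. By first-step analysis:
h(state 2) = 0.3·1 + 0.2·h(state 2) + 0.3·0 + 0.2·h(state 1)
h(state 1) = 0.3·h(state 2) + 0.4·0 + 0.3·h(state 1)
Solving: h(state 2) = 0.4200, h(state 1) = 0.1800.
Starting from state 1, the probability is 0.1800.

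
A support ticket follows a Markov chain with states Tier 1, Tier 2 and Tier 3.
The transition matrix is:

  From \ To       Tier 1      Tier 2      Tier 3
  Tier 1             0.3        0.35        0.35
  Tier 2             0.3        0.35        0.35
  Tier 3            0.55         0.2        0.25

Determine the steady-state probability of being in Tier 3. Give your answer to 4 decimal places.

Let the stationary distribution be π with π = πP and π_1 + π_2 + π_3 = 1.
π_1 = 0.3·π_1 + 0.3·π_2 + 0.55·π_3
π_2 = 0.35·π_1 + 0.35·π_2 + 0.2·π_3
Solving with the normalization constraint gives π = (0.3795, 0.3023, 0.3182).
So the stationary probability of Tier 3 is 0.3182.

0.3182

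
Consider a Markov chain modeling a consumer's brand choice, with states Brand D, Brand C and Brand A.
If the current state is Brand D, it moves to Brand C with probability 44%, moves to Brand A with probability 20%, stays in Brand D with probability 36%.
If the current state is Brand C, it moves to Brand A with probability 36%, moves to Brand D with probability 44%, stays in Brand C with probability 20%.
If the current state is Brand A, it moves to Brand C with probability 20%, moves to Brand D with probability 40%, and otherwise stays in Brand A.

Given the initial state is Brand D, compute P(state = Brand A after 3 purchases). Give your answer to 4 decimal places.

0.3079

Propagate the distribution vector 3 purchases from Brand D.
After 0 purchases: (1.0000, 0.0000, 0.0000)
After 1 purchase: (0.3600, 0.4400, 0.2000)
After 2 purchases: (0.4032, 0.2864, 0.3104)
After 3 purchases: (0.3953, 0.2968, 0.3079)
P(in Brand A after 3 purchases) = 0.3079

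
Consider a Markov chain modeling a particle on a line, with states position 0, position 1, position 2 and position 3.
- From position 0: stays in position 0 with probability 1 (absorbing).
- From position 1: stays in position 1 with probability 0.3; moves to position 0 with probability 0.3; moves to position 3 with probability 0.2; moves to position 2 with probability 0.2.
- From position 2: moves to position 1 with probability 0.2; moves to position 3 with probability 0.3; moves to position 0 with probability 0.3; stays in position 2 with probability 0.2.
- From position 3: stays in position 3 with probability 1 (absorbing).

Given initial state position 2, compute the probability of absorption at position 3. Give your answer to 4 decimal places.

Let h(s) be the probability of absorption at position 3 starting from transient state s. Then h(position 3) = 1 and h(position 0) = 0. By first-step analysis:
h(position 1) = 0.3·0 + 0.3·h(position 1) + 0.2·h(position 2) + 0.2·1
h(position 2) = 0.3·0 + 0.2·h(position 1) + 0.2·h(position 2) + 0.3·1
Solving: h(position 1) = 0.4231, h(position 2) = 0.4808.
Starting from position 2, the probability is 0.4808.

0.4808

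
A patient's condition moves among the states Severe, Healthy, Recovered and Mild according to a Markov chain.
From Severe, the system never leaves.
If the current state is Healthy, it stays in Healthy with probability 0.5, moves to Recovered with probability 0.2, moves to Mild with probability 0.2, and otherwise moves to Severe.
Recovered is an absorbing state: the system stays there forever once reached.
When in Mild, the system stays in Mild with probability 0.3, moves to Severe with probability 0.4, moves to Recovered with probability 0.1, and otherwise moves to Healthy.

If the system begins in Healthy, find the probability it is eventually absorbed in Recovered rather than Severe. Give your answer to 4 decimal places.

0.5161

Let h(s) be the probability of absorption at Recovered starting from transient state s. Then h(Recovered) = 1 and h(Severe) = 0. By first-step analysis:
h(Healthy) = 0.1·0 + 0.5·h(Healthy) + 0.2·1 + 0.2·h(Mild)
h(Mild) = 0.4·0 + 0.2·h(Healthy) + 0.1·1 + 0.3·h(Mild)
Solving: h(Healthy) = 0.5161, h(Mild) = 0.2903.
Starting from Healthy, the probability is 0.5161.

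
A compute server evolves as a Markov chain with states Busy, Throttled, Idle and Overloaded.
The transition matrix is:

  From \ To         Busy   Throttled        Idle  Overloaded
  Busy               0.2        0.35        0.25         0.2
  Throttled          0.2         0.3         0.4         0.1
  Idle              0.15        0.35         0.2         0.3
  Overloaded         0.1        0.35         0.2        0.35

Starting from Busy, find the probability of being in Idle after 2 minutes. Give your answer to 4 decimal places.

Propagate the distribution vector 2 minutes from Busy.
After 0 minutes: (1.0000, 0.0000, 0.0000, 0.0000)
After 1 minute: (0.2000, 0.3500, 0.2500, 0.2000)
After 2 minutes: (0.1675, 0.3325, 0.2800, 0.2200)
P(in Idle after 2 minutes) = 0.2800

0.2800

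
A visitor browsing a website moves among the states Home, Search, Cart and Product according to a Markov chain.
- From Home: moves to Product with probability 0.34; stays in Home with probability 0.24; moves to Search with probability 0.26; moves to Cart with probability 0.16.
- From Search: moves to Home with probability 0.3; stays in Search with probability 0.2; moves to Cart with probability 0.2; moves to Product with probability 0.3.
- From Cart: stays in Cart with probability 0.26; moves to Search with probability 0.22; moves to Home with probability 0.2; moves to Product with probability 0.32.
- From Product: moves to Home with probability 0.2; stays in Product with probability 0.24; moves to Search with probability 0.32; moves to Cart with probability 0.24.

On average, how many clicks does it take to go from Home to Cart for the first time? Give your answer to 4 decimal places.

Let t(s) be the expected number of clicks to first reach Cart from state s, with t(Cart) = 0. Conditioning on the first click:
t(Home) = 1 + 0.24·t(Home) + 0.26·t(Search) + 0.34·t(Product)
t(Search) = 1 + 0.3·t(Home) + 0.2·t(Search) + 0.3·t(Product)
t(Product) = 1 + 0.2·t(Home) + 0.32·t(Search) + 0.24·t(Product)
Solving: t(Home) = 5.1426, t(Search) = 4.9630, t(Product) = 4.7588.
Expected clicks from Home to Cart: 5.1426.

5.1426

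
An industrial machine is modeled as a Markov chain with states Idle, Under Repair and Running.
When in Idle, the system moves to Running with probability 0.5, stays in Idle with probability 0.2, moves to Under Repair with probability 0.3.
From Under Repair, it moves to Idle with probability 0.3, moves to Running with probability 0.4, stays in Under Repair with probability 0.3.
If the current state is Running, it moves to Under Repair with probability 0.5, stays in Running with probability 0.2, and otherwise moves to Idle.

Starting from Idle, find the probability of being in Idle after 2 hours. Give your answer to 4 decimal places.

Sum over the intermediate state after 1 hour:
P = P(Idle→Idle)·P(Idle→Idle) + P(Idle→Under Repair)·P(Under Repair→Idle) + P(Idle→Running)·P(Running→Idle)
  = 0.2×0.2 + 0.3×0.3 + 0.5×0.3
  = 0.0400 + 0.0900 + 0.1500 = 0.2800

0.2800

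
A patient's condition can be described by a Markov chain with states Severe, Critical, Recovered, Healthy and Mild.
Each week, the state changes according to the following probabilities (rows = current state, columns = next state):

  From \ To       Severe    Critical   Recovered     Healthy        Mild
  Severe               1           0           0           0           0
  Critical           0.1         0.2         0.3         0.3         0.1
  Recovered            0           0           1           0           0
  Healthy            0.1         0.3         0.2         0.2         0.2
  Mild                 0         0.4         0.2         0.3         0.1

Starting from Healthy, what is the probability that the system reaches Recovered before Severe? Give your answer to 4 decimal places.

0.7304

Let h(s) be the probability of absorption at Recovered starting from transient state s. Then h(Recovered) = 1 and h(Severe) = 0. By first-step analysis:
h(Critical) = 0.1·0 + 0.2·h(Critical) + 0.3·1 + 0.3·h(Healthy) + 0.1·h(Mild)
h(Healthy) = 0.1·0 + 0.3·h(Critical) + 0.2·1 + 0.2·h(Healthy) + 0.2·h(Mild)
h(Mild) = 0.4·h(Critical) + 0.2·1 + 0.3·h(Healthy) + 0.1·h(Mild)
Solving: h(Critical) = 0.7487, h(Healthy) = 0.7304, h(Mild) = 0.7984.
Starting from Healthy, the probability is 0.7304.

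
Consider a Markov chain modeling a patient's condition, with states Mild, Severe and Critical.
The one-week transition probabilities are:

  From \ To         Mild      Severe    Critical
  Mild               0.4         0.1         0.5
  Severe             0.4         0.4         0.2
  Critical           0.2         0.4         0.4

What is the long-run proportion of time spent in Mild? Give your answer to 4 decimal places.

0.3256

Let the stationary distribution be π with π = πP and π_1 + π_2 + π_3 = 1.
π_1 = 0.4·π_1 + 0.4·π_2 + 0.2·π_3
π_2 = 0.1·π_1 + 0.4·π_2 + 0.4·π_3
Solving with the normalization constraint gives π = (0.3256, 0.3023, 0.3721).
So the stationary probability of Mild is 0.3256.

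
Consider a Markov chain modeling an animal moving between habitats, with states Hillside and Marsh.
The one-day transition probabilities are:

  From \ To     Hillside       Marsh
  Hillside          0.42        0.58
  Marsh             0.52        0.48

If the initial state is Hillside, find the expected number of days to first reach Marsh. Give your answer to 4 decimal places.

1.7241

Let t(s) be the expected number of days to first reach Marsh from state s, with t(Marsh) = 0. Conditioning on the first day:
t(Hillside) = 1 + 0.42·t(Hillside)
Solving: t(Hillside) = 1.7241.
Expected days from Hillside to Marsh: 1.7241.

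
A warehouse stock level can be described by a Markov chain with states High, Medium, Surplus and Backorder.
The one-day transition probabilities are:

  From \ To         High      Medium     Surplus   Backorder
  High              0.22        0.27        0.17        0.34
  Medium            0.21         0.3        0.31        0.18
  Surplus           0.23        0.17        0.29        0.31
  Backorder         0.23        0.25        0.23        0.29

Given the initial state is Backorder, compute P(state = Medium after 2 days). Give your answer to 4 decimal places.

Propagate the distribution vector 2 days from Backorder.
After 0 days: (0.0000, 0.0000, 0.0000, 1.0000)
After 1 day: (0.2300, 0.2500, 0.2300, 0.2900)
After 2 days: (0.2227, 0.2487, 0.2500, 0.2786)
P(in Medium after 2 days) = 0.2487

0.2487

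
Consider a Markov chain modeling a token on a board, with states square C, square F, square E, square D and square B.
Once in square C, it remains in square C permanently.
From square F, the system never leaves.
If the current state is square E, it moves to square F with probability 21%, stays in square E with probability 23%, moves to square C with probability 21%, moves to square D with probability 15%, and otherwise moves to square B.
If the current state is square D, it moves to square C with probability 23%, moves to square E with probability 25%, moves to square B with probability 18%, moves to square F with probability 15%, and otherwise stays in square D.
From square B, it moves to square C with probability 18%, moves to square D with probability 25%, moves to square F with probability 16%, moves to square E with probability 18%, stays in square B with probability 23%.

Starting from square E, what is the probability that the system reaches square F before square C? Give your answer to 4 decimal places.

Let h(s) be the probability of absorption at square F starting from transient state s. Then h(square F) = 1 and h(square C) = 0. By first-step analysis:
h(square E) = 0.21·0 + 0.21·1 + 0.23·h(square E) + 0.15·h(square D) + 0.2·h(square B)
h(square D) = 0.23·0 + 0.15·1 + 0.25·h(square E) + 0.19·h(square D) + 0.18·h(square B)
h(square B) = 0.18·0 + 0.16·1 + 0.18·h(square E) + 0.25·h(square D) + 0.23·h(square B)
Solving: h(square E) = 0.4770, h(square D) = 0.4347, h(square B) = 0.4604.
Starting from square E, the probability is 0.4770.

0.4770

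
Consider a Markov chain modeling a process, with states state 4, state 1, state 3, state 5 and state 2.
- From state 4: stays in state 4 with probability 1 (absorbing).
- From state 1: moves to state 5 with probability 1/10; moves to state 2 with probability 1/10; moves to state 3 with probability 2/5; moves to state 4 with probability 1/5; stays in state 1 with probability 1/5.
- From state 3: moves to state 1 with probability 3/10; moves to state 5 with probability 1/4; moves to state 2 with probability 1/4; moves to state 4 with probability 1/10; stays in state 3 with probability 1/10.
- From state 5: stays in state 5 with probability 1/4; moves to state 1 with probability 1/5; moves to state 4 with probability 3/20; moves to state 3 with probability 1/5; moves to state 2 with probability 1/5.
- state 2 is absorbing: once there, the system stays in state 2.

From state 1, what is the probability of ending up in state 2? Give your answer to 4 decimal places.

Let h(s) be the probability of absorption at state 2 starting from transient state s. Then h(state 2) = 1 and h(state 4) = 0. By first-step analysis:
h(state 1) = 0.2·0 + 0.2·h(state 1) + 0.4·h(state 3) + 0.1·h(state 5) + 0.1·1
h(state 3) = 0.1·0 + 0.3·h(state 1) + 0.1·h(state 3) + 0.25·h(state 5) + 0.25·1
h(state 5) = 0.15·0 + 0.2·h(state 1) + 0.2·h(state 3) + 0.25·h(state 5) + 0.2·1
Solving: h(state 1) = 0.4932, h(state 3) = 0.5970, h(state 5) = 0.5574.
Starting from state 1, the probability is 0.4932.

0.4932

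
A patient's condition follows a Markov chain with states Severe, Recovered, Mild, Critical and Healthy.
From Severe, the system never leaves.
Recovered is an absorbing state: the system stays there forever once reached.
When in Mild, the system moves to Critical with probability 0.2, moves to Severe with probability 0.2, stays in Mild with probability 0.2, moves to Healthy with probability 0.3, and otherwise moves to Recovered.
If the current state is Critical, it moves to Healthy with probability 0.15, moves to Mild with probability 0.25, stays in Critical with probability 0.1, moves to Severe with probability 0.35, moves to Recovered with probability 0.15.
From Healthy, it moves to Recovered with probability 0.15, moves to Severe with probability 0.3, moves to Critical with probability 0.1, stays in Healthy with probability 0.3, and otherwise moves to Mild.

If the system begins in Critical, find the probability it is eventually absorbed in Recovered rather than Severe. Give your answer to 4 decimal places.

0.3121

Let h(s) be the probability of absorption at Recovered starting from transient state s. Then h(Recovered) = 1 and h(Severe) = 0. By first-step analysis:
h(Mild) = 0.2·0 + 0.1·1 + 0.2·h(Mild) + 0.2·h(Critical) + 0.3·h(Healthy)
h(Critical) = 0.35·0 + 0.15·1 + 0.25·h(Mild) + 0.1·h(Critical) + 0.15·h(Healthy)
h(Healthy) = 0.3·0 + 0.15·1 + 0.15·h(Mild) + 0.1·h(Critical) + 0.3·h(Healthy)
Solving: h(Mild) = 0.3263, h(Critical) = 0.3121, h(Healthy) = 0.3288.
Starting from Critical, the probability is 0.3121.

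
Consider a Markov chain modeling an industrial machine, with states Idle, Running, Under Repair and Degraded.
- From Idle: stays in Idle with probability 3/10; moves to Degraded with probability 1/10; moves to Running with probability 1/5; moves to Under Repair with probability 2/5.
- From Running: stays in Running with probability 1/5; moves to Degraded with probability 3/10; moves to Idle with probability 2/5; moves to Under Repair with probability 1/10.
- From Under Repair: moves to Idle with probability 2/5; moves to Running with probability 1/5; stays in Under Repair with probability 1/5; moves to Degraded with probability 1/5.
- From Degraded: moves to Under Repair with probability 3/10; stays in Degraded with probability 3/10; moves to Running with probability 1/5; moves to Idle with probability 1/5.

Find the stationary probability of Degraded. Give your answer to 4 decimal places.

0.2082

Let the stationary distribution be π with π = πP and π_1 + π_2 + π_3 + π_4 = 1.
π_1 = 0.3·π_1 + 0.4·π_2 + 0.4·π_3 + 0.2·π_4
π_2 = 0.2·π_1 + 0.2·π_2 + 0.2·π_3 + 0.2·π_4
π_3 = 0.4·π_1 + 0.1·π_2 + 0.2·π_3 + 0.3·π_4
Solving with the normalization constraint gives π = (0.3258, 0.2000, 0.2660, 0.2082).
So the stationary probability of Degraded is 0.2082.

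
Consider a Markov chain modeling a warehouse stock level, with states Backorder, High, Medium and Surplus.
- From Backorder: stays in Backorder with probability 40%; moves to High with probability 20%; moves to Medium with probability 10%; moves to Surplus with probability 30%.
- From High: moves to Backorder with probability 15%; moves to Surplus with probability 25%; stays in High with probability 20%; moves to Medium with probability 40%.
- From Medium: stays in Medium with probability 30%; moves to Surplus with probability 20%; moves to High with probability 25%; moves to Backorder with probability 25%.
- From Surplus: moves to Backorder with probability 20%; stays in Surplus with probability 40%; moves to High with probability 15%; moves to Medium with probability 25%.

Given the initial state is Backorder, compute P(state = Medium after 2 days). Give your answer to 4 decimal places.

0.2250

Propagate the distribution vector 2 days from Backorder.
After 0 days: (1.0000, 0.0000, 0.0000, 0.0000)
After 1 day: (0.4000, 0.2000, 0.1000, 0.3000)
After 2 days: (0.2750, 0.1900, 0.2250, 0.3100)
P(in Medium after 2 days) = 0.2250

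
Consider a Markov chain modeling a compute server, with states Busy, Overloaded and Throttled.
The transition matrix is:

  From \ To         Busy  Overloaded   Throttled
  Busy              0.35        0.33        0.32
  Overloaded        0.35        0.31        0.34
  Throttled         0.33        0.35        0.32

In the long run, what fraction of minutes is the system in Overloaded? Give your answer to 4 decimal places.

Let the stationary distribution be π with π = πP and π_1 + π_2 + π_3 = 1.
π_1 = 0.35·π_1 + 0.35·π_2 + 0.33·π_3
π_2 = 0.33·π_1 + 0.31·π_2 + 0.35·π_3
Solving with the normalization constraint gives π = (0.3435, 0.3299, 0.3266).
So the stationary probability of Overloaded is 0.3299.

0.3299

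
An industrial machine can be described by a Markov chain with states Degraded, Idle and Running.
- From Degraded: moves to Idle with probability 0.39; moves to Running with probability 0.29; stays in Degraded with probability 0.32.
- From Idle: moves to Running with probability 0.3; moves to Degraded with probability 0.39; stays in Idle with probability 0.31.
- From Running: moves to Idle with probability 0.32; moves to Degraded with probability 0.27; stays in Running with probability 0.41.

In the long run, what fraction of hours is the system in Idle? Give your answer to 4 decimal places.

0.3395

Let the stationary distribution be π with π = πP and π_1 + π_2 + π_3 = 1.
π_1 = 0.32·π_1 + 0.39·π_2 + 0.27·π_3
π_2 = 0.39·π_1 + 0.31·π_2 + 0.32·π_3
Solving with the normalization constraint gives π = (0.3271, 0.3395, 0.3334).
So the stationary probability of Idle is 0.3395.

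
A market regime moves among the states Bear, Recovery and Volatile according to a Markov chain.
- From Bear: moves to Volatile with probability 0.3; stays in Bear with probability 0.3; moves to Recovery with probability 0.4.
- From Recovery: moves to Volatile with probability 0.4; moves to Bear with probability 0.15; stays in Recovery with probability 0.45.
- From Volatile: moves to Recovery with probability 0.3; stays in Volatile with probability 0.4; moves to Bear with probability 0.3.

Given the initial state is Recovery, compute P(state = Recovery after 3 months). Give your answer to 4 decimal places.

0.3806

Propagate the distribution vector 3 months from Recovery.
After 0 months: (0.0000, 1.0000, 0.0000)
After 1 month: (0.1500, 0.4500, 0.4000)
After 2 months: (0.2325, 0.3825, 0.3850)
After 3 months: (0.2426, 0.3806, 0.3768)
P(in Recovery after 3 months) = 0.3806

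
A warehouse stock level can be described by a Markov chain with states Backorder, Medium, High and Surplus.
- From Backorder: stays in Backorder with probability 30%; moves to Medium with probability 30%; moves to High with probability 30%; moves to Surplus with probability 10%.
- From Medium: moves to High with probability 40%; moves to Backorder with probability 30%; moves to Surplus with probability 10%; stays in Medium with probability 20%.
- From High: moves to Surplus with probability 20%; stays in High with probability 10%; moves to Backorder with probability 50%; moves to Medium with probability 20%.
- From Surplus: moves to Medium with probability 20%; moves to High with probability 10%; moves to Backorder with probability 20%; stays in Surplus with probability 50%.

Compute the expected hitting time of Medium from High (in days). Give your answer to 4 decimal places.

4.2408

Let t(s) be the expected number of days to first reach Medium from state s, with t(Medium) = 0. Conditioning on the first day:
t(Backorder) = 1 + 0.3·t(Backorder) + 0.3·t(High) + 0.1·t(Surplus)
t(High) = 1 + 0.5·t(Backorder) + 0.1·t(High) + 0.2·t(Surplus)
t(Surplus) = 1 + 0.2·t(Backorder) + 0.1·t(High) + 0.5·t(Surplus)
Solving: t(Backorder) = 3.8743, t(High) = 4.2408, t(Surplus) = 4.3979.
Expected days from High to Medium: 4.2408.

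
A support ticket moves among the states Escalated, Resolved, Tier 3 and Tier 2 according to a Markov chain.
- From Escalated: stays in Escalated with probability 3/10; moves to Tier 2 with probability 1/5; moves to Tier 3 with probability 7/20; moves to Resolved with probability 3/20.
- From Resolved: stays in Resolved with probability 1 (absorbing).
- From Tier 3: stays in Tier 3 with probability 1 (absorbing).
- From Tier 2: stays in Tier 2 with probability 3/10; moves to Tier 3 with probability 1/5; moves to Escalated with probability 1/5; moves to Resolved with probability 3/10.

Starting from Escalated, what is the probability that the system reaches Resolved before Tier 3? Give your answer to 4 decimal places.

0.3667

Let h(s) be the probability of absorption at Resolved starting from transient state s. Then h(Resolved) = 1 and h(Tier 3) = 0. By first-step analysis:
h(Escalated) = 0.3·h(Escalated) + 0.15·1 + 0.35·0 + 0.2·h(Tier 2)
h(Tier 2) = 0.2·h(Escalated) + 0.3·1 + 0.2·0 + 0.3·h(Tier 2)
Solving: h(Escalated) = 0.3667, h(Tier 2) = 0.5333.
Starting from Escalated, the probability is 0.3667.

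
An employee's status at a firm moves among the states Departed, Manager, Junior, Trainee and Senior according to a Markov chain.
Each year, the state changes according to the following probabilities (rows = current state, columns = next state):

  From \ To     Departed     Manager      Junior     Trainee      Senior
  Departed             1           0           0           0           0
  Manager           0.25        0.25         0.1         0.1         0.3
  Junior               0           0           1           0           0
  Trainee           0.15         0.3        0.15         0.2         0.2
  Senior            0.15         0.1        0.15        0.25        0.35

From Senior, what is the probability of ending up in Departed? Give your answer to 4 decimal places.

Let h(s) be the probability of absorption at Departed starting from transient state s. Then h(Departed) = 1 and h(Junior) = 0. By first-step analysis:
h(Manager) = 0.25·1 + 0.25·h(Manager) + 0.1·0 + 0.1·h(Trainee) + 0.3·h(Senior)
h(Trainee) = 0.15·1 + 0.3·h(Manager) + 0.15·0 + 0.2·h(Trainee) + 0.2·h(Senior)
h(Senior) = 0.15·1 + 0.1·h(Manager) + 0.15·0 + 0.25·h(Trainee) + 0.35·h(Senior)
Solving: h(Manager) = 0.6239, h(Trainee) = 0.5567, h(Senior) = 0.5409.
Starting from Senior, the probability is 0.5409.

0.5409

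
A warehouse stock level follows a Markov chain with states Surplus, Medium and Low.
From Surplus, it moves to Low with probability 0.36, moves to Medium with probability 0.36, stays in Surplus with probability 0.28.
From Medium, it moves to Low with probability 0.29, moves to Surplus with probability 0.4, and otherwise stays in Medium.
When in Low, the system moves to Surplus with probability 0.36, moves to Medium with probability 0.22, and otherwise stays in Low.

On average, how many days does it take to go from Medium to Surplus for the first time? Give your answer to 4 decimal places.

Let t(s) be the expected number of days to first reach Surplus from state s, with t(Surplus) = 0. Conditioning on the first day:
t(Medium) = 1 + 0.31·t(Medium) + 0.29·t(Low)
t(Low) = 1 + 0.22·t(Medium) + 0.42·t(Low)
Solving: t(Medium) = 2.5862, t(Low) = 2.7051.
Expected days from Medium to Surplus: 2.5862.

2.5862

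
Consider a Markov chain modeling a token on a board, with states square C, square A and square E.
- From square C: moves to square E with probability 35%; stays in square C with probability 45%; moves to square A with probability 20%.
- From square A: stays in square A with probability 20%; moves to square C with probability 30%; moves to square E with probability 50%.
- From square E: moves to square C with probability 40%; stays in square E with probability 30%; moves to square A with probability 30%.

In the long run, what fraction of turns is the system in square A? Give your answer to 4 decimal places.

0.2367

Let the stationary distribution be π with π = πP and π_1 + π_2 + π_3 = 1.
π_1 = 0.45·π_1 + 0.3·π_2 + 0.4·π_3
π_2 = 0.2·π_1 + 0.2·π_2 + 0.3·π_3
Solving with the normalization constraint gives π = (0.3961, 0.2367, 0.3671).
So the stationary probability of square A is 0.2367.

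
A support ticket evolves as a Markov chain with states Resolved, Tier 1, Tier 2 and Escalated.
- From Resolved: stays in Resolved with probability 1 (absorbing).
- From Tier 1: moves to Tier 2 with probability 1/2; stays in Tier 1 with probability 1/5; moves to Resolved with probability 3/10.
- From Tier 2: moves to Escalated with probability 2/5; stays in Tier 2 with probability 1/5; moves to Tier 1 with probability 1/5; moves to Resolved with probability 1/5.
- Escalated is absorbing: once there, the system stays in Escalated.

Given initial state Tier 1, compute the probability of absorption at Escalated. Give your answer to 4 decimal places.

0.3704

Let h(s) be the probability of absorption at Escalated starting from transient state s. Then h(Escalated) = 1 and h(Resolved) = 0. By first-step analysis:
h(Tier 1) = 0.3·0 + 0.2·h(Tier 1) + 0.5·h(Tier 2)
h(Tier 2) = 0.2·0 + 0.2·h(Tier 1) + 0.2·h(Tier 2) + 0.4·1
Solving: h(Tier 1) = 0.3704, h(Tier 2) = 0.5926.
Starting from Tier 1, the probability is 0.3704.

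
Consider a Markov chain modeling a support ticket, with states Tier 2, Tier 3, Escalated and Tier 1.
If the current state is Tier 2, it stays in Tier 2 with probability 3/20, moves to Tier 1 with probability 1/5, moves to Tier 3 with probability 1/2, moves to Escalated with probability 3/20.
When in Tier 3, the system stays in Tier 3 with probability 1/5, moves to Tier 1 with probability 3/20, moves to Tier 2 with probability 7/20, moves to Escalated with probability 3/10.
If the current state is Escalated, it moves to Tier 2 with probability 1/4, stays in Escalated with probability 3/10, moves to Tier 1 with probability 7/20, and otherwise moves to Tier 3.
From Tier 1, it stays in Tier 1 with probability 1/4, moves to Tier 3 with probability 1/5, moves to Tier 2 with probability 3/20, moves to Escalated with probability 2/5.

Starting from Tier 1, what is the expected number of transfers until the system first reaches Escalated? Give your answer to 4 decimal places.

3.0921

Let t(s) be the expected number of transfers to first reach Escalated from state s, with t(Escalated) = 0. Conditioning on the first transfer:
t(Tier 2) = 1 + 0.15·t(Tier 2) + 0.5·t(Tier 3) + 0.2·t(Tier 1)
t(Tier 3) = 1 + 0.35·t(Tier 2) + 0.2·t(Tier 3) + 0.15·t(Tier 1)
t(Tier 1) = 1 + 0.15·t(Tier 2) + 0.2·t(Tier 3) + 0.25·t(Tier 1)
Solving: t(Tier 2) = 4.0132, t(Tier 3) = 3.5855, t(Tier 1) = 3.0921.
Expected transfers from Tier 1 to Escalated: 3.0921.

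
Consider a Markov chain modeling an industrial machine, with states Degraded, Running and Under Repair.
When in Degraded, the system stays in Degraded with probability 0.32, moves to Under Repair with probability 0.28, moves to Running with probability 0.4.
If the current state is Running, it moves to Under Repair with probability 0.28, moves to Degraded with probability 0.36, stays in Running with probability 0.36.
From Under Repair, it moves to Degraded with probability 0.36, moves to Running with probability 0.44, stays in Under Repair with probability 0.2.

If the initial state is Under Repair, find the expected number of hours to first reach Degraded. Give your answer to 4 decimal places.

Let t(s) be the expected number of hours to first reach Degraded from state s, with t(Degraded) = 0. Conditioning on the first hour:
t(Running) = 1 + 0.36·t(Running) + 0.28·t(Under Repair)
t(Under Repair) = 1 + 0.44·t(Running) + 0.2·t(Under Repair)
Solving: t(Running) = 2.7778, t(Under Repair) = 2.7778.
Expected hours from Under Repair to Degraded: 2.7778.

2.7778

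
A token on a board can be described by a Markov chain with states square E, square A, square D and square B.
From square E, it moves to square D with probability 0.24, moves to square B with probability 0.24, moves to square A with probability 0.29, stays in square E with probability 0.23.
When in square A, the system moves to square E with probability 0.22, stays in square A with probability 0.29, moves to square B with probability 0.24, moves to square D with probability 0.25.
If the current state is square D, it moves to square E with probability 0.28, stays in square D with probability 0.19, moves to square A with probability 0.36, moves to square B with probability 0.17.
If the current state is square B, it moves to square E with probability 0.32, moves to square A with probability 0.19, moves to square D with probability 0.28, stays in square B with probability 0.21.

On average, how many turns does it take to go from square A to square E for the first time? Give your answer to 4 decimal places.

3.9036

Let t(s) be the expected number of turns to first reach square E from state s, with t(square E) = 0. Conditioning on the first turn:
t(square A) = 1 + 0.29·t(square A) + 0.25·t(square D) + 0.24·t(square B)
t(square D) = 1 + 0.36·t(square A) + 0.19·t(square D) + 0.17·t(square B)
t(square B) = 1 + 0.19·t(square A) + 0.28·t(square D) + 0.21·t(square B)
Solving: t(square A) = 3.9036, t(square D) = 3.7080, t(square B) = 3.5189.
Expected turns from square A to square E: 3.9036.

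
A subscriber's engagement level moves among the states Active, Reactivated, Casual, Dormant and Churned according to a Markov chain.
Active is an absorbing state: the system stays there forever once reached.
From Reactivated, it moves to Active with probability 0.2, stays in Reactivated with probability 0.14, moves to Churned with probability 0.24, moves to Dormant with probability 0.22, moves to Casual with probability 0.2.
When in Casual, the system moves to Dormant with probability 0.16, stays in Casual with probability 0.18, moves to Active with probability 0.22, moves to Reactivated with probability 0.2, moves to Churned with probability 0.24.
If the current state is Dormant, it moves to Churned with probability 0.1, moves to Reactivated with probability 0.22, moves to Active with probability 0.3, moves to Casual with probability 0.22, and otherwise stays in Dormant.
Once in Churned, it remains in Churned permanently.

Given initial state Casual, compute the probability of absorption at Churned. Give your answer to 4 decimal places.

0.4844

Let h(s) be the probability of absorption at Churned starting from transient state s. Then h(Churned) = 1 and h(Active) = 0. By first-step analysis:
h(Reactivated) = 0.2·0 + 0.14·h(Reactivated) + 0.2·h(Casual) + 0.22·h(Dormant) + 0.24·1
h(Casual) = 0.22·0 + 0.2·h(Reactivated) + 0.18·h(Casual) + 0.16·h(Dormant) + 0.24·1
h(Dormant) = 0.3·0 + 0.22·h(Reactivated) + 0.22·h(Casual) + 0.16·h(Dormant) + 0.1·1
Solving: h(Reactivated) = 0.4873, h(Casual) = 0.4844, h(Dormant) = 0.3735.
Starting from Casual, the probability is 0.4844.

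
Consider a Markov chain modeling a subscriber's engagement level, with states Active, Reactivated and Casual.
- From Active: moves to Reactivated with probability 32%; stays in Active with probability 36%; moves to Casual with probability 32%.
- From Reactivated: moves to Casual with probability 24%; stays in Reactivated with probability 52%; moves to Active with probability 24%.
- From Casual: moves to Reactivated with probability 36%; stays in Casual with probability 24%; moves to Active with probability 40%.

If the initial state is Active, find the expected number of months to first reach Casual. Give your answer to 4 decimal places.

3.4722

Let t(s) be the expected number of months to first reach Casual from state s, with t(Casual) = 0. Conditioning on the first month:
t(Active) = 1 + 0.36·t(Active) + 0.32·t(Reactivated)
t(Reactivated) = 1 + 0.24·t(Active) + 0.52·t(Reactivated)
Solving: t(Active) = 3.4722, t(Reactivated) = 3.8194.
Expected months from Active to Casual: 3.4722.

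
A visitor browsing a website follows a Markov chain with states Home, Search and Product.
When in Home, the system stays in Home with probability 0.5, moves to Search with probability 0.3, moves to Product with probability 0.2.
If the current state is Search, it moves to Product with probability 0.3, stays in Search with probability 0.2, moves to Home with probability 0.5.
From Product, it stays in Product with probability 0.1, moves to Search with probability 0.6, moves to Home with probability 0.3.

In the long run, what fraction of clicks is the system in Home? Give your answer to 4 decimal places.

Let the stationary distribution be π with π = πP and π_1 + π_2 + π_3 = 1.
π_1 = 0.5·π_1 + 0.5·π_2 + 0.3·π_3
π_2 = 0.3·π_1 + 0.2·π_2 + 0.6·π_3
Solving with the normalization constraint gives π = (0.4576, 0.3305, 0.2119).
So the stationary probability of Home is 0.4576.

0.4576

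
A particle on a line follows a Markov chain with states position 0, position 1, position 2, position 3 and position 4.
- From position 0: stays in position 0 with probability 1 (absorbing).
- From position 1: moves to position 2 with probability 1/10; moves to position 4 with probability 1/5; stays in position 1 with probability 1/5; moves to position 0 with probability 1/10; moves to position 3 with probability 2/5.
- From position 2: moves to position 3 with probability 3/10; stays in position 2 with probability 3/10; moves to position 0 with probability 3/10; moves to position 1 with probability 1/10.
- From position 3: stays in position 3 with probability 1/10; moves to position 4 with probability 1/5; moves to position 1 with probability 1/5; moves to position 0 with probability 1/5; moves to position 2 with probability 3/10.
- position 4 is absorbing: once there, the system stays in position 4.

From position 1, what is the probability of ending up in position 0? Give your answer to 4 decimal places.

0.5129

Let h(s) be the probability of absorption at position 0 starting from transient state s. Then h(position 0) = 1 and h(position 4) = 0. By first-step analysis:
h(position 1) = 0.1·1 + 0.2·h(position 1) + 0.1·h(position 2) + 0.4·h(position 3) + 0.2·0
h(position 2) = 0.3·1 + 0.1·h(position 1) + 0.3·h(position 2) + 0.3·h(position 3)
h(position 3) = 0.2·1 + 0.2·h(position 1) + 0.3·h(position 2) + 0.1·h(position 3) + 0.2·0
Solving: h(position 1) = 0.5129, h(position 2) = 0.7536, h(position 3) = 0.5874.
Starting from position 1, the probability is 0.5129.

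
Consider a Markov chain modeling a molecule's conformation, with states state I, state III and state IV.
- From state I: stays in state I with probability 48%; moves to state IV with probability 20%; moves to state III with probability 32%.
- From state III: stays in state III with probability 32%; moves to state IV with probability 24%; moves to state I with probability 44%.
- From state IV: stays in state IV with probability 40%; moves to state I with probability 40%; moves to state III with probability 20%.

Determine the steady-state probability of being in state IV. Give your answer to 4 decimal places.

0.2644

Let the stationary distribution be π with π = πP and π_1 + π_2 + π_3 = 1.
π_1 = 0.48·π_1 + 0.44·π_2 + 0.4·π_3
π_2 = 0.32·π_1 + 0.32·π_2 + 0.2·π_3
Solving with the normalization constraint gives π = (0.4473, 0.2883, 0.2644).
So the stationary probability of state IV is 0.2644.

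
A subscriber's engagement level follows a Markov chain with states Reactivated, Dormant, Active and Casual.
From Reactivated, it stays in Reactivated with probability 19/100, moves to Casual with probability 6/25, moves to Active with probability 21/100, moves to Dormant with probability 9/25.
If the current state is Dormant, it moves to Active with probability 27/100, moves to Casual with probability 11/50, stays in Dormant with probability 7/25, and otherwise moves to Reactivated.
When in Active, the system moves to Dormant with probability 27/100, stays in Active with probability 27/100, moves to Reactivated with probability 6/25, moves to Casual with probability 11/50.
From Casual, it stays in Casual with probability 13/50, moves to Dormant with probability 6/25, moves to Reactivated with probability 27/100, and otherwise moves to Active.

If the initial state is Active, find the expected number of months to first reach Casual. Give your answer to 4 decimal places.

4.4540

Let t(s) be the expected number of months to first reach Casual from state s, with t(Casual) = 0. Conditioning on the first month:
t(Reactivated) = 1 + 0.19·t(Reactivated) + 0.36·t(Dormant) + 0.21·t(Active)
t(Dormant) = 1 + 0.23·t(Reactivated) + 0.28·t(Dormant) + 0.27·t(Active)
t(Active) = 1 + 0.24·t(Reactivated) + 0.27·t(Dormant) + 0.27·t(Active)
Solving: t(Reactivated) = 4.3693, t(Dormant) = 4.4549, t(Active) = 4.4540.
Expected months from Active to Casual: 4.4540.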